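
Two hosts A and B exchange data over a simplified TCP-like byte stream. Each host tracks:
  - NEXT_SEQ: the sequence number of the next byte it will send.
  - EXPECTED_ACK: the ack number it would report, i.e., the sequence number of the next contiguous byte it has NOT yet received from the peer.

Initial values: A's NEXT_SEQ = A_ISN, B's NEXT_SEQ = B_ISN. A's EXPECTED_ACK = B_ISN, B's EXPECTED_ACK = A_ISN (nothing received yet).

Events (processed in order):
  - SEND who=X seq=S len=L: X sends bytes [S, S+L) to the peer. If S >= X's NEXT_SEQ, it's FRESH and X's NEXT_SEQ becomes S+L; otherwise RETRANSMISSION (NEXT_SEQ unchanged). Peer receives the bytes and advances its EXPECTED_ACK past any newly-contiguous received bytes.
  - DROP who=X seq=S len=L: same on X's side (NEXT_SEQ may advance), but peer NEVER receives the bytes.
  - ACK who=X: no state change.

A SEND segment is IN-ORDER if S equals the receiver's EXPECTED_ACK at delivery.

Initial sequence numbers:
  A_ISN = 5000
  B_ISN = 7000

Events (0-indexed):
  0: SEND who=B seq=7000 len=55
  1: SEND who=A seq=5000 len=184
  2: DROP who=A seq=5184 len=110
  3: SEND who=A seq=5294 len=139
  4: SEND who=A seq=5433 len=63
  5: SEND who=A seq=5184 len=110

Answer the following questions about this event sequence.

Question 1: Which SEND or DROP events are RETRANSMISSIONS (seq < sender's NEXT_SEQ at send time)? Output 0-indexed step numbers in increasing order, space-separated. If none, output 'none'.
Step 0: SEND seq=7000 -> fresh
Step 1: SEND seq=5000 -> fresh
Step 2: DROP seq=5184 -> fresh
Step 3: SEND seq=5294 -> fresh
Step 4: SEND seq=5433 -> fresh
Step 5: SEND seq=5184 -> retransmit

Answer: 5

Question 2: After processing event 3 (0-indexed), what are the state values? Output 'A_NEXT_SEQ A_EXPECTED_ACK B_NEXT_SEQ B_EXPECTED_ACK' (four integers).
After event 0: A_seq=5000 A_ack=7055 B_seq=7055 B_ack=5000
After event 1: A_seq=5184 A_ack=7055 B_seq=7055 B_ack=5184
After event 2: A_seq=5294 A_ack=7055 B_seq=7055 B_ack=5184
After event 3: A_seq=5433 A_ack=7055 B_seq=7055 B_ack=5184

5433 7055 7055 5184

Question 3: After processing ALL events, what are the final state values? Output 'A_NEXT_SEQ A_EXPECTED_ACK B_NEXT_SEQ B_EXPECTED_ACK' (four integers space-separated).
After event 0: A_seq=5000 A_ack=7055 B_seq=7055 B_ack=5000
After event 1: A_seq=5184 A_ack=7055 B_seq=7055 B_ack=5184
After event 2: A_seq=5294 A_ack=7055 B_seq=7055 B_ack=5184
After event 3: A_seq=5433 A_ack=7055 B_seq=7055 B_ack=5184
After event 4: A_seq=5496 A_ack=7055 B_seq=7055 B_ack=5184
After event 5: A_seq=5496 A_ack=7055 B_seq=7055 B_ack=5496

Answer: 5496 7055 7055 5496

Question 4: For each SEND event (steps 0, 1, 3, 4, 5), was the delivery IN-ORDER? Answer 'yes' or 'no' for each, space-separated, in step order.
Answer: yes yes no no yes

Derivation:
Step 0: SEND seq=7000 -> in-order
Step 1: SEND seq=5000 -> in-order
Step 3: SEND seq=5294 -> out-of-order
Step 4: SEND seq=5433 -> out-of-order
Step 5: SEND seq=5184 -> in-order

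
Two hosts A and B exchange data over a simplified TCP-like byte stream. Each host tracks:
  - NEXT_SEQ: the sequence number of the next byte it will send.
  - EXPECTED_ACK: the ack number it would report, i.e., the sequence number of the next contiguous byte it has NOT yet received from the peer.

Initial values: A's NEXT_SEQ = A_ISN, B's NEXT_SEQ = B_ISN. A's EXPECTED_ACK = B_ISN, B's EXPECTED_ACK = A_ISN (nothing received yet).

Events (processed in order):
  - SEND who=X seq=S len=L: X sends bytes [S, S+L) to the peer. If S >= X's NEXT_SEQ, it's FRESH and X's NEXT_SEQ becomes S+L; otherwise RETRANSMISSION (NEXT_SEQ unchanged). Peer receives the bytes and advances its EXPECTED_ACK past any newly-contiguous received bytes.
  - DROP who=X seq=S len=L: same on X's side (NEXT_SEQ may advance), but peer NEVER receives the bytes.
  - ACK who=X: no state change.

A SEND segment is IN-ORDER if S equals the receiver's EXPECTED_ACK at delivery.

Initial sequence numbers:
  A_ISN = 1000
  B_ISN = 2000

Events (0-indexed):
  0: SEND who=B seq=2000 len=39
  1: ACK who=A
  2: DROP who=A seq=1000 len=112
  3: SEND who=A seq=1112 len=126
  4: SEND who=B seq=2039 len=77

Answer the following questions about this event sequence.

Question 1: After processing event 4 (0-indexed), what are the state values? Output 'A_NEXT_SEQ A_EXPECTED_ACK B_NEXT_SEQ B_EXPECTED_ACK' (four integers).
After event 0: A_seq=1000 A_ack=2039 B_seq=2039 B_ack=1000
After event 1: A_seq=1000 A_ack=2039 B_seq=2039 B_ack=1000
After event 2: A_seq=1112 A_ack=2039 B_seq=2039 B_ack=1000
After event 3: A_seq=1238 A_ack=2039 B_seq=2039 B_ack=1000
After event 4: A_seq=1238 A_ack=2116 B_seq=2116 B_ack=1000

1238 2116 2116 1000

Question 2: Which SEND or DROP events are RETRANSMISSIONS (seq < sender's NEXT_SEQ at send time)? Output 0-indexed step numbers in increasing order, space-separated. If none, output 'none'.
Answer: none

Derivation:
Step 0: SEND seq=2000 -> fresh
Step 2: DROP seq=1000 -> fresh
Step 3: SEND seq=1112 -> fresh
Step 4: SEND seq=2039 -> fresh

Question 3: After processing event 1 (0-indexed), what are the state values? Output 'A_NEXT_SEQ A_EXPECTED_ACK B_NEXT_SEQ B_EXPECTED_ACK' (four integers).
After event 0: A_seq=1000 A_ack=2039 B_seq=2039 B_ack=1000
After event 1: A_seq=1000 A_ack=2039 B_seq=2039 B_ack=1000

1000 2039 2039 1000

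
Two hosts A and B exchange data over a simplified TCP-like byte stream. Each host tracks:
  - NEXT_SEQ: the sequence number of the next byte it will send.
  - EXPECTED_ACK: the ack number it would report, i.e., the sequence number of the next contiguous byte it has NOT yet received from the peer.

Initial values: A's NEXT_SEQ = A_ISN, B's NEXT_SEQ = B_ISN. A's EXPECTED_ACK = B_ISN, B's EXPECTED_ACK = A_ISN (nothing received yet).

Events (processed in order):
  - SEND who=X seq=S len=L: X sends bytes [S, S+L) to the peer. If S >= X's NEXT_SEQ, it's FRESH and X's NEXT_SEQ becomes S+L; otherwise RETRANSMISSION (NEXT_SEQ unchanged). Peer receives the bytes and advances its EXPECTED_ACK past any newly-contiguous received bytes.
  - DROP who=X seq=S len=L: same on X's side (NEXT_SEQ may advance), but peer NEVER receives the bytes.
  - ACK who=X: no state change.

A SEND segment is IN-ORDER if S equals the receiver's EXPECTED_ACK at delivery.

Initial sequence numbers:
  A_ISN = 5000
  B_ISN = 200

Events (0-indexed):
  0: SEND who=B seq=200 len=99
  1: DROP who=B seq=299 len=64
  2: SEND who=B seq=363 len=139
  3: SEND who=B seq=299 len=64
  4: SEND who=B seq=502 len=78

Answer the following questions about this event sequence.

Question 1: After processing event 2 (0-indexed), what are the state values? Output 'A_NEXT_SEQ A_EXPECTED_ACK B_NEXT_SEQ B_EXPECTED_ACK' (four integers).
After event 0: A_seq=5000 A_ack=299 B_seq=299 B_ack=5000
After event 1: A_seq=5000 A_ack=299 B_seq=363 B_ack=5000
After event 2: A_seq=5000 A_ack=299 B_seq=502 B_ack=5000

5000 299 502 5000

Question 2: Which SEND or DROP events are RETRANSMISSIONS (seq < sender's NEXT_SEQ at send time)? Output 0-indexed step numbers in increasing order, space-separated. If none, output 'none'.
Step 0: SEND seq=200 -> fresh
Step 1: DROP seq=299 -> fresh
Step 2: SEND seq=363 -> fresh
Step 3: SEND seq=299 -> retransmit
Step 4: SEND seq=502 -> fresh

Answer: 3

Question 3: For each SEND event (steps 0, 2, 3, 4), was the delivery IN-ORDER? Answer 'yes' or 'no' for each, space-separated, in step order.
Step 0: SEND seq=200 -> in-order
Step 2: SEND seq=363 -> out-of-order
Step 3: SEND seq=299 -> in-order
Step 4: SEND seq=502 -> in-order

Answer: yes no yes yes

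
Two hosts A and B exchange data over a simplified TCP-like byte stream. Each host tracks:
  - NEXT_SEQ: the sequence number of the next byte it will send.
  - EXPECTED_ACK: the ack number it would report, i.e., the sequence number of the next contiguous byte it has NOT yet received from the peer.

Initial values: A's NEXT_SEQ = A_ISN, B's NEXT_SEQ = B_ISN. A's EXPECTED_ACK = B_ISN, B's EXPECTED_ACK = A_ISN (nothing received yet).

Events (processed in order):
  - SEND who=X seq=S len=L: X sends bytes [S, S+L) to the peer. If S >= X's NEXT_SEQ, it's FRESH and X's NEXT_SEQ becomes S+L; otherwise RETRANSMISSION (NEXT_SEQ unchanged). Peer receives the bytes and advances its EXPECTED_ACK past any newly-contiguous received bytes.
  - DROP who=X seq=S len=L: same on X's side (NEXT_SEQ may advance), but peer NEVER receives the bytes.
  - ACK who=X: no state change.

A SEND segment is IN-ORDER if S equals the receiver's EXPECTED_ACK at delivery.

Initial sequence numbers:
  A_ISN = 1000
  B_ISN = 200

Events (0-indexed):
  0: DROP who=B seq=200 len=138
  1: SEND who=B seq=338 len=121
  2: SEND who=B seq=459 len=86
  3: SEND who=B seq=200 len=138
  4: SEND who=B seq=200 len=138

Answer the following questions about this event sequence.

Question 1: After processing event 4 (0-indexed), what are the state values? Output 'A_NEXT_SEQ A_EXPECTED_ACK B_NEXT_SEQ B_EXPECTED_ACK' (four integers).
After event 0: A_seq=1000 A_ack=200 B_seq=338 B_ack=1000
After event 1: A_seq=1000 A_ack=200 B_seq=459 B_ack=1000
After event 2: A_seq=1000 A_ack=200 B_seq=545 B_ack=1000
After event 3: A_seq=1000 A_ack=545 B_seq=545 B_ack=1000
After event 4: A_seq=1000 A_ack=545 B_seq=545 B_ack=1000

1000 545 545 1000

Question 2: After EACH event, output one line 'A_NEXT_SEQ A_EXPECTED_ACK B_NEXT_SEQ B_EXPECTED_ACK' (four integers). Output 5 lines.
1000 200 338 1000
1000 200 459 1000
1000 200 545 1000
1000 545 545 1000
1000 545 545 1000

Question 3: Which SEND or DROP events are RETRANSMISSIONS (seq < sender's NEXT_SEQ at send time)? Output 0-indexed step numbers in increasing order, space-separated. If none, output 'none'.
Answer: 3 4

Derivation:
Step 0: DROP seq=200 -> fresh
Step 1: SEND seq=338 -> fresh
Step 2: SEND seq=459 -> fresh
Step 3: SEND seq=200 -> retransmit
Step 4: SEND seq=200 -> retransmit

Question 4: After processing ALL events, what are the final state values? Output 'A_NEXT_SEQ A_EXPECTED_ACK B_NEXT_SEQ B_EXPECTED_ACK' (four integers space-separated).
After event 0: A_seq=1000 A_ack=200 B_seq=338 B_ack=1000
After event 1: A_seq=1000 A_ack=200 B_seq=459 B_ack=1000
After event 2: A_seq=1000 A_ack=200 B_seq=545 B_ack=1000
After event 3: A_seq=1000 A_ack=545 B_seq=545 B_ack=1000
After event 4: A_seq=1000 A_ack=545 B_seq=545 B_ack=1000

Answer: 1000 545 545 1000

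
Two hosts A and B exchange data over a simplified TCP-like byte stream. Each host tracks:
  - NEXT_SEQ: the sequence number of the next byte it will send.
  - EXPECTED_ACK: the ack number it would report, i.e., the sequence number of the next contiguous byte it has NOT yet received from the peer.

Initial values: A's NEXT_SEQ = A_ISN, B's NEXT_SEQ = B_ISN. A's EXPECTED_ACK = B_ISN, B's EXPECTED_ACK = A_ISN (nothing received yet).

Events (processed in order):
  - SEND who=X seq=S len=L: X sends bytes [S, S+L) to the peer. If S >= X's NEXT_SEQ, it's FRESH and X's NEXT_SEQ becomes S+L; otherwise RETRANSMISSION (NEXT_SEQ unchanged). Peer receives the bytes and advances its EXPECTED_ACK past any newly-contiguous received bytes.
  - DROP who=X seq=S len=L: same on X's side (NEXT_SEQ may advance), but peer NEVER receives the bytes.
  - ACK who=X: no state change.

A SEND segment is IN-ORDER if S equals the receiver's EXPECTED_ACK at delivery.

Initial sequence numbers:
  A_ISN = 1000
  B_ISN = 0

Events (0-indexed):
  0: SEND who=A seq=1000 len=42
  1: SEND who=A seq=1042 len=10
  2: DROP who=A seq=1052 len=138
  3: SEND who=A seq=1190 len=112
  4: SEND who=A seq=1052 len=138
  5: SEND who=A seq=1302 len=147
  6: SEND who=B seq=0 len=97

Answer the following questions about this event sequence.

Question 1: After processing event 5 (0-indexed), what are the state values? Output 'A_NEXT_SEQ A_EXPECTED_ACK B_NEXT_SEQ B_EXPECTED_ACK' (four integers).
After event 0: A_seq=1042 A_ack=0 B_seq=0 B_ack=1042
After event 1: A_seq=1052 A_ack=0 B_seq=0 B_ack=1052
After event 2: A_seq=1190 A_ack=0 B_seq=0 B_ack=1052
After event 3: A_seq=1302 A_ack=0 B_seq=0 B_ack=1052
After event 4: A_seq=1302 A_ack=0 B_seq=0 B_ack=1302
After event 5: A_seq=1449 A_ack=0 B_seq=0 B_ack=1449

1449 0 0 1449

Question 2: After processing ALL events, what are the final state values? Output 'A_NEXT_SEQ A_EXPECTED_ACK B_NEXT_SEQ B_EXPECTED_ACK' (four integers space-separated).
After event 0: A_seq=1042 A_ack=0 B_seq=0 B_ack=1042
After event 1: A_seq=1052 A_ack=0 B_seq=0 B_ack=1052
After event 2: A_seq=1190 A_ack=0 B_seq=0 B_ack=1052
After event 3: A_seq=1302 A_ack=0 B_seq=0 B_ack=1052
After event 4: A_seq=1302 A_ack=0 B_seq=0 B_ack=1302
After event 5: A_seq=1449 A_ack=0 B_seq=0 B_ack=1449
After event 6: A_seq=1449 A_ack=97 B_seq=97 B_ack=1449

Answer: 1449 97 97 1449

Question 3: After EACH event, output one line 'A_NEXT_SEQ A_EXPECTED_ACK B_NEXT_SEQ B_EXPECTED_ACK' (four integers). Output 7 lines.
1042 0 0 1042
1052 0 0 1052
1190 0 0 1052
1302 0 0 1052
1302 0 0 1302
1449 0 0 1449
1449 97 97 1449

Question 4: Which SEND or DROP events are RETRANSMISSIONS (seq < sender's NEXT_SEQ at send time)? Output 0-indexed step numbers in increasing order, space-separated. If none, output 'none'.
Step 0: SEND seq=1000 -> fresh
Step 1: SEND seq=1042 -> fresh
Step 2: DROP seq=1052 -> fresh
Step 3: SEND seq=1190 -> fresh
Step 4: SEND seq=1052 -> retransmit
Step 5: SEND seq=1302 -> fresh
Step 6: SEND seq=0 -> fresh

Answer: 4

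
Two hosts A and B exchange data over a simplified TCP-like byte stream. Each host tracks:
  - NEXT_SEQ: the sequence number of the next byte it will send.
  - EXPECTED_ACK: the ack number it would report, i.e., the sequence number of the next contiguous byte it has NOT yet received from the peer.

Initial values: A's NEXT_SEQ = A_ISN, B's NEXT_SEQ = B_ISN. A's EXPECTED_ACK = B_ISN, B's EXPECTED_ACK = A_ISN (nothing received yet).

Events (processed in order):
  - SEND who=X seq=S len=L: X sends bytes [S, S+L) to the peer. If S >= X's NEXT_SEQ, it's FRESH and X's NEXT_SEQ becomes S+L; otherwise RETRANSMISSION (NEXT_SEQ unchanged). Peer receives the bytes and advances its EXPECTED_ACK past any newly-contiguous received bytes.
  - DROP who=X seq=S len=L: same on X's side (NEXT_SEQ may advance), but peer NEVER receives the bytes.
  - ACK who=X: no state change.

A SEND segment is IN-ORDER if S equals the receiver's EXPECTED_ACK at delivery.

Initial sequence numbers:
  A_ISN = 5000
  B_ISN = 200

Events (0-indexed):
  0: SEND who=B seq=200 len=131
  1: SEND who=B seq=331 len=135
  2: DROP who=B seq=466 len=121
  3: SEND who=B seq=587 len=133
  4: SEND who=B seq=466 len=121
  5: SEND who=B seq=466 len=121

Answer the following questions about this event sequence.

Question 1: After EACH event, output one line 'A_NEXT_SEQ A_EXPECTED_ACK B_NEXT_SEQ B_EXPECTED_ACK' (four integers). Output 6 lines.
5000 331 331 5000
5000 466 466 5000
5000 466 587 5000
5000 466 720 5000
5000 720 720 5000
5000 720 720 5000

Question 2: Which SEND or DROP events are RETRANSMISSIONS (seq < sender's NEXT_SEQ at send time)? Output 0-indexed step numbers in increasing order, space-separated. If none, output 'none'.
Answer: 4 5

Derivation:
Step 0: SEND seq=200 -> fresh
Step 1: SEND seq=331 -> fresh
Step 2: DROP seq=466 -> fresh
Step 3: SEND seq=587 -> fresh
Step 4: SEND seq=466 -> retransmit
Step 5: SEND seq=466 -> retransmit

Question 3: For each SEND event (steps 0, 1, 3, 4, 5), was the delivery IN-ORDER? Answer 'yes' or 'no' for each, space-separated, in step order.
Step 0: SEND seq=200 -> in-order
Step 1: SEND seq=331 -> in-order
Step 3: SEND seq=587 -> out-of-order
Step 4: SEND seq=466 -> in-order
Step 5: SEND seq=466 -> out-of-order

Answer: yes yes no yes no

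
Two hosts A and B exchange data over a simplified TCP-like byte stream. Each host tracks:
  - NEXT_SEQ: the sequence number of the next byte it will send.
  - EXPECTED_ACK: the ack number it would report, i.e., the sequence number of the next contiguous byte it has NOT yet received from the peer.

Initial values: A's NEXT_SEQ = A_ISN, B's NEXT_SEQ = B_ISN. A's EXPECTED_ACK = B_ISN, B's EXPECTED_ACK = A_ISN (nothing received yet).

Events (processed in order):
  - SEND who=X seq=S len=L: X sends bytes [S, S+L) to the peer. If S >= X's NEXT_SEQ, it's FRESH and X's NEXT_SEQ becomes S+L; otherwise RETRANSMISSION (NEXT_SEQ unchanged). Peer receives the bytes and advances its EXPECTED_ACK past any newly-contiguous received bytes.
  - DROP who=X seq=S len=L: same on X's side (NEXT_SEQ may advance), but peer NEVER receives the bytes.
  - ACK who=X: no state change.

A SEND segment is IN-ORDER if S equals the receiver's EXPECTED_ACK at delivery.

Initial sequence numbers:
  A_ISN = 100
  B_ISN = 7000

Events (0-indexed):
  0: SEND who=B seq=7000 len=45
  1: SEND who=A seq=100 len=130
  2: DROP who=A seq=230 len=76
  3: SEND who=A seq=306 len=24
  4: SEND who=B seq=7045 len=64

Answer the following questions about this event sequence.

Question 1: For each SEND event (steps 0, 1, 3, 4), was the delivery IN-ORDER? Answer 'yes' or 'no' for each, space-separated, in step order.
Step 0: SEND seq=7000 -> in-order
Step 1: SEND seq=100 -> in-order
Step 3: SEND seq=306 -> out-of-order
Step 4: SEND seq=7045 -> in-order

Answer: yes yes no yes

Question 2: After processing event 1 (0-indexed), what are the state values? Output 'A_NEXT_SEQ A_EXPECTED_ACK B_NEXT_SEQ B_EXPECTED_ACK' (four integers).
After event 0: A_seq=100 A_ack=7045 B_seq=7045 B_ack=100
After event 1: A_seq=230 A_ack=7045 B_seq=7045 B_ack=230

230 7045 7045 230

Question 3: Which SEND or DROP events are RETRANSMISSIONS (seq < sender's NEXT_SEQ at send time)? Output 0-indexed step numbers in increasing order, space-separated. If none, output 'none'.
Answer: none

Derivation:
Step 0: SEND seq=7000 -> fresh
Step 1: SEND seq=100 -> fresh
Step 2: DROP seq=230 -> fresh
Step 3: SEND seq=306 -> fresh
Step 4: SEND seq=7045 -> fresh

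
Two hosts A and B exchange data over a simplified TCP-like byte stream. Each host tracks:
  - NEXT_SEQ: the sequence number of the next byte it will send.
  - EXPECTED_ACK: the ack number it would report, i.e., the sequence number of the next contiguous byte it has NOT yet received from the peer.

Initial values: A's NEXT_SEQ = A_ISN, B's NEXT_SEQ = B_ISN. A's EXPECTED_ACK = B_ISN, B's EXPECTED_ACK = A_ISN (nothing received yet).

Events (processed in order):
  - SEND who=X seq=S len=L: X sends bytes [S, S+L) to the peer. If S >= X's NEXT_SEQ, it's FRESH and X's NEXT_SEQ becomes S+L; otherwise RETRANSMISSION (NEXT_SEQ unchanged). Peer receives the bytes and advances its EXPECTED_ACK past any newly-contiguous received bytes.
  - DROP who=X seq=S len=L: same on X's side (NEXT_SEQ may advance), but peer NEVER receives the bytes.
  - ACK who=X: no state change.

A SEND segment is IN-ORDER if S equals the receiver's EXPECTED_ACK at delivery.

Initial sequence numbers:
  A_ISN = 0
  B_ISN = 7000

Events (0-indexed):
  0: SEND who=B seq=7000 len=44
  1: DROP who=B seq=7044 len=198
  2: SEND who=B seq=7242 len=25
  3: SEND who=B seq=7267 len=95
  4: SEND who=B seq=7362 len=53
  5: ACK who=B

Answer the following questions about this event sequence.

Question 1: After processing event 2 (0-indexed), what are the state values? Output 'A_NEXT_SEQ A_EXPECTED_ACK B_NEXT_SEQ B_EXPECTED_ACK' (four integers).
After event 0: A_seq=0 A_ack=7044 B_seq=7044 B_ack=0
After event 1: A_seq=0 A_ack=7044 B_seq=7242 B_ack=0
After event 2: A_seq=0 A_ack=7044 B_seq=7267 B_ack=0

0 7044 7267 0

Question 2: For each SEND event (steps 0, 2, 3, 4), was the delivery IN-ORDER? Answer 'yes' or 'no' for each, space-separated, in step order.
Answer: yes no no no

Derivation:
Step 0: SEND seq=7000 -> in-order
Step 2: SEND seq=7242 -> out-of-order
Step 3: SEND seq=7267 -> out-of-order
Step 4: SEND seq=7362 -> out-of-order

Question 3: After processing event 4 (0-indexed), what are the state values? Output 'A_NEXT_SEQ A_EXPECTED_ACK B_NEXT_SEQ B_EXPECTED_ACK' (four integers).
After event 0: A_seq=0 A_ack=7044 B_seq=7044 B_ack=0
After event 1: A_seq=0 A_ack=7044 B_seq=7242 B_ack=0
After event 2: A_seq=0 A_ack=7044 B_seq=7267 B_ack=0
After event 3: A_seq=0 A_ack=7044 B_seq=7362 B_ack=0
After event 4: A_seq=0 A_ack=7044 B_seq=7415 B_ack=0

0 7044 7415 0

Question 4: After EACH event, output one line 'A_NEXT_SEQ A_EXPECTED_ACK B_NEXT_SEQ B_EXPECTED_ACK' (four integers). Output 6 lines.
0 7044 7044 0
0 7044 7242 0
0 7044 7267 0
0 7044 7362 0
0 7044 7415 0
0 7044 7415 0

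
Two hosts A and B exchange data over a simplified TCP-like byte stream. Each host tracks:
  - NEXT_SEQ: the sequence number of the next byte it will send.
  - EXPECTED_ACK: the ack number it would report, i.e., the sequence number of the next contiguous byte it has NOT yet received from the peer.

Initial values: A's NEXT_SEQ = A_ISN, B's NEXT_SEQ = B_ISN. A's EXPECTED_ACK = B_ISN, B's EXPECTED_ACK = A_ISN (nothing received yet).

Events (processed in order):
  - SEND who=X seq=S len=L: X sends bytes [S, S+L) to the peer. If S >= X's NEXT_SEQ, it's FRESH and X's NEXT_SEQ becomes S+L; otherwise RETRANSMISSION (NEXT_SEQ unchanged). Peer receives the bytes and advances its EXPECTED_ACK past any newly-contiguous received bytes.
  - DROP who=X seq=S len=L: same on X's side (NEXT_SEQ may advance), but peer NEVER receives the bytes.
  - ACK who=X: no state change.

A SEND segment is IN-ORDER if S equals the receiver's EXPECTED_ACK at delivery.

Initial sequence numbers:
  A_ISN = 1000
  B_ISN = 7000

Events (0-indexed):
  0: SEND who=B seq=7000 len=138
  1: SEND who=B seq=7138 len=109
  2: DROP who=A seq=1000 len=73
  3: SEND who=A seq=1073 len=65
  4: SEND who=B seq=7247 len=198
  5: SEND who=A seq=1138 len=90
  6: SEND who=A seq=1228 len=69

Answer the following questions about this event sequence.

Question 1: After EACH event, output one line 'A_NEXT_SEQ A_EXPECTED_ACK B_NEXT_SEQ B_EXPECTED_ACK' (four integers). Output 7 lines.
1000 7138 7138 1000
1000 7247 7247 1000
1073 7247 7247 1000
1138 7247 7247 1000
1138 7445 7445 1000
1228 7445 7445 1000
1297 7445 7445 1000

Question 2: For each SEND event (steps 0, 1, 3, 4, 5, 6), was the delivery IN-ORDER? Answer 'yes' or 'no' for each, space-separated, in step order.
Answer: yes yes no yes no no

Derivation:
Step 0: SEND seq=7000 -> in-order
Step 1: SEND seq=7138 -> in-order
Step 3: SEND seq=1073 -> out-of-order
Step 4: SEND seq=7247 -> in-order
Step 5: SEND seq=1138 -> out-of-order
Step 6: SEND seq=1228 -> out-of-order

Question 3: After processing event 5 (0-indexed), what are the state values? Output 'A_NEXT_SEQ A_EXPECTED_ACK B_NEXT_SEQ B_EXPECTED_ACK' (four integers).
After event 0: A_seq=1000 A_ack=7138 B_seq=7138 B_ack=1000
After event 1: A_seq=1000 A_ack=7247 B_seq=7247 B_ack=1000
After event 2: A_seq=1073 A_ack=7247 B_seq=7247 B_ack=1000
After event 3: A_seq=1138 A_ack=7247 B_seq=7247 B_ack=1000
After event 4: A_seq=1138 A_ack=7445 B_seq=7445 B_ack=1000
After event 5: A_seq=1228 A_ack=7445 B_seq=7445 B_ack=1000

1228 7445 7445 1000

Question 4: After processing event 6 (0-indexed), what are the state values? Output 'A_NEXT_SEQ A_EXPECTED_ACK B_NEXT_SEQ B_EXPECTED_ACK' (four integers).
After event 0: A_seq=1000 A_ack=7138 B_seq=7138 B_ack=1000
After event 1: A_seq=1000 A_ack=7247 B_seq=7247 B_ack=1000
After event 2: A_seq=1073 A_ack=7247 B_seq=7247 B_ack=1000
After event 3: A_seq=1138 A_ack=7247 B_seq=7247 B_ack=1000
After event 4: A_seq=1138 A_ack=7445 B_seq=7445 B_ack=1000
After event 5: A_seq=1228 A_ack=7445 B_seq=7445 B_ack=1000
After event 6: A_seq=1297 A_ack=7445 B_seq=7445 B_ack=1000

1297 7445 7445 1000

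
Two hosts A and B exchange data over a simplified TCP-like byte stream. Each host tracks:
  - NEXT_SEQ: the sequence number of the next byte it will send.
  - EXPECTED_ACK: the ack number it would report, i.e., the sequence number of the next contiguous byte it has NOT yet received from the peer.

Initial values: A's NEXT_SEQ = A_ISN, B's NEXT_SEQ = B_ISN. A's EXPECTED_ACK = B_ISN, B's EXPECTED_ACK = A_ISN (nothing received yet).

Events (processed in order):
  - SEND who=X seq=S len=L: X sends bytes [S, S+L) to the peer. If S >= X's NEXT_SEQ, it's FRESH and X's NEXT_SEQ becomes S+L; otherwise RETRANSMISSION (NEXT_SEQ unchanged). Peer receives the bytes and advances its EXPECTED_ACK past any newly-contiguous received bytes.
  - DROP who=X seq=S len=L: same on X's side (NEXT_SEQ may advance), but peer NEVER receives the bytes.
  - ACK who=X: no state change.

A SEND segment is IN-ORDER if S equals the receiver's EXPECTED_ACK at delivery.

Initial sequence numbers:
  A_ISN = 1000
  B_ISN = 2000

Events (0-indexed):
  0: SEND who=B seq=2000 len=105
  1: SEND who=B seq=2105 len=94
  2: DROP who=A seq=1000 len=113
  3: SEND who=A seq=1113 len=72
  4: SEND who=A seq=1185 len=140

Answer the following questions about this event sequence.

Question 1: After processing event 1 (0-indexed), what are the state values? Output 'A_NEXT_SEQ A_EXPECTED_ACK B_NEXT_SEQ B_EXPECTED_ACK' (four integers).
After event 0: A_seq=1000 A_ack=2105 B_seq=2105 B_ack=1000
After event 1: A_seq=1000 A_ack=2199 B_seq=2199 B_ack=1000

1000 2199 2199 1000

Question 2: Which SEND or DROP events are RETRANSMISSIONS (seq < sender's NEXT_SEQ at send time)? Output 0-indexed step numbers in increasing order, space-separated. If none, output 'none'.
Step 0: SEND seq=2000 -> fresh
Step 1: SEND seq=2105 -> fresh
Step 2: DROP seq=1000 -> fresh
Step 3: SEND seq=1113 -> fresh
Step 4: SEND seq=1185 -> fresh

Answer: none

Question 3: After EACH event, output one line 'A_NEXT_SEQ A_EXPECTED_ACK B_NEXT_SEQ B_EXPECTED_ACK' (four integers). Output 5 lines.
1000 2105 2105 1000
1000 2199 2199 1000
1113 2199 2199 1000
1185 2199 2199 1000
1325 2199 2199 1000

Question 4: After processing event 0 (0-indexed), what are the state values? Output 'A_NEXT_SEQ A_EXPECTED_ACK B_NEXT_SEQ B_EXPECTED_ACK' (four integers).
After event 0: A_seq=1000 A_ack=2105 B_seq=2105 B_ack=1000

1000 2105 2105 1000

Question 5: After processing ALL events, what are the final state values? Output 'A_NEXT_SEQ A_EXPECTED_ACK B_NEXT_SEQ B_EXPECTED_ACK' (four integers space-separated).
Answer: 1325 2199 2199 1000

Derivation:
After event 0: A_seq=1000 A_ack=2105 B_seq=2105 B_ack=1000
After event 1: A_seq=1000 A_ack=2199 B_seq=2199 B_ack=1000
After event 2: A_seq=1113 A_ack=2199 B_seq=2199 B_ack=1000
After event 3: A_seq=1185 A_ack=2199 B_seq=2199 B_ack=1000
After event 4: A_seq=1325 A_ack=2199 B_seq=2199 B_ack=1000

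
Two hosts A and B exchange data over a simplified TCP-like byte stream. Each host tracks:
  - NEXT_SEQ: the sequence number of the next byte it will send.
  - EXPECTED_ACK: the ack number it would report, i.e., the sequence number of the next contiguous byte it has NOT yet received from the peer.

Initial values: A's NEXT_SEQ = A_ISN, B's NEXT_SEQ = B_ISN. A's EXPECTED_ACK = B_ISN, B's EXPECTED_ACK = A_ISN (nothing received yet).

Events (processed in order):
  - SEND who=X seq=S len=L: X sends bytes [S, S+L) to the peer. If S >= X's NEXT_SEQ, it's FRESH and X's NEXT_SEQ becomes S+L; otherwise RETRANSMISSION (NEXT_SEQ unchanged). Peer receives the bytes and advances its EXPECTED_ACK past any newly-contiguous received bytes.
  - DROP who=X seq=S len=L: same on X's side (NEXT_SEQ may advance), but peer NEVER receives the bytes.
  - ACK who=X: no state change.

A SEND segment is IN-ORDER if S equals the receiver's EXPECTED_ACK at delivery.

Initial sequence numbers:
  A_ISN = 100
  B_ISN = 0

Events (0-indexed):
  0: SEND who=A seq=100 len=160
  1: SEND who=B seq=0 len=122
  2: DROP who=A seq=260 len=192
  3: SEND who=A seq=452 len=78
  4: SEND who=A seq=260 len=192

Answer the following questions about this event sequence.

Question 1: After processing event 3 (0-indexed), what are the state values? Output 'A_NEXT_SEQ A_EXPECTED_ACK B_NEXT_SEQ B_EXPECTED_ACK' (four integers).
After event 0: A_seq=260 A_ack=0 B_seq=0 B_ack=260
After event 1: A_seq=260 A_ack=122 B_seq=122 B_ack=260
After event 2: A_seq=452 A_ack=122 B_seq=122 B_ack=260
After event 3: A_seq=530 A_ack=122 B_seq=122 B_ack=260

530 122 122 260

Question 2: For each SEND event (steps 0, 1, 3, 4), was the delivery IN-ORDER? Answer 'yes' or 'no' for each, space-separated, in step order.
Step 0: SEND seq=100 -> in-order
Step 1: SEND seq=0 -> in-order
Step 3: SEND seq=452 -> out-of-order
Step 4: SEND seq=260 -> in-order

Answer: yes yes no yes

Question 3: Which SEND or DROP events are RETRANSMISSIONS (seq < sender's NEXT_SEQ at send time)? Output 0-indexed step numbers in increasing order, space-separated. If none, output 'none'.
Answer: 4

Derivation:
Step 0: SEND seq=100 -> fresh
Step 1: SEND seq=0 -> fresh
Step 2: DROP seq=260 -> fresh
Step 3: SEND seq=452 -> fresh
Step 4: SEND seq=260 -> retransmit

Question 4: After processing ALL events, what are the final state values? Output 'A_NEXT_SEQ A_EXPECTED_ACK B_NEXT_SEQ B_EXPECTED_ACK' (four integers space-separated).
After event 0: A_seq=260 A_ack=0 B_seq=0 B_ack=260
After event 1: A_seq=260 A_ack=122 B_seq=122 B_ack=260
After event 2: A_seq=452 A_ack=122 B_seq=122 B_ack=260
After event 3: A_seq=530 A_ack=122 B_seq=122 B_ack=260
After event 4: A_seq=530 A_ack=122 B_seq=122 B_ack=530

Answer: 530 122 122 530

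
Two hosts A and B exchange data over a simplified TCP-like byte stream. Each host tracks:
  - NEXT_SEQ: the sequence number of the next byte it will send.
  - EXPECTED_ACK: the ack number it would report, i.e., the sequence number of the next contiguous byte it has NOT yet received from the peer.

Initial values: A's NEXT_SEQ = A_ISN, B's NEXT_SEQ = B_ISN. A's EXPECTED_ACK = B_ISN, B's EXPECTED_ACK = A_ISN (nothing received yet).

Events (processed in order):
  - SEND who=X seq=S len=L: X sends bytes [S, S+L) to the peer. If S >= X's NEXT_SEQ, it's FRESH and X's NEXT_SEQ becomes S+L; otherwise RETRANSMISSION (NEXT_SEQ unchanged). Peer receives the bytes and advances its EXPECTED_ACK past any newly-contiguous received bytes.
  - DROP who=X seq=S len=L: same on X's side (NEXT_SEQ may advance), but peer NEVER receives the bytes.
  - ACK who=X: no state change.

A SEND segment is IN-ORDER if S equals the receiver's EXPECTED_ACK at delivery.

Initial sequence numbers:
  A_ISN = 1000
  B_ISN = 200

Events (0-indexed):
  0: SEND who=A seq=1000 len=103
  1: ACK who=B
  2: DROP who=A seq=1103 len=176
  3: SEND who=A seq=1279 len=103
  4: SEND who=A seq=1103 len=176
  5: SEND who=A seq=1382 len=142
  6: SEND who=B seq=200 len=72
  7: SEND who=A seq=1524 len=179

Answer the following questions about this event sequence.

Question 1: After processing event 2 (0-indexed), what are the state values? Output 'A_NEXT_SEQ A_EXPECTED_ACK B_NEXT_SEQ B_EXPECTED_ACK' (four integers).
After event 0: A_seq=1103 A_ack=200 B_seq=200 B_ack=1103
After event 1: A_seq=1103 A_ack=200 B_seq=200 B_ack=1103
After event 2: A_seq=1279 A_ack=200 B_seq=200 B_ack=1103

1279 200 200 1103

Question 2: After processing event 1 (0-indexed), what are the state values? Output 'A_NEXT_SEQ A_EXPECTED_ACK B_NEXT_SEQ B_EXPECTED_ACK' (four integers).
After event 0: A_seq=1103 A_ack=200 B_seq=200 B_ack=1103
After event 1: A_seq=1103 A_ack=200 B_seq=200 B_ack=1103

1103 200 200 1103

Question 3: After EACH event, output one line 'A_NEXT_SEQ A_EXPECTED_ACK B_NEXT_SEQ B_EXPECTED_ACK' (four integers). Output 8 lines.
1103 200 200 1103
1103 200 200 1103
1279 200 200 1103
1382 200 200 1103
1382 200 200 1382
1524 200 200 1524
1524 272 272 1524
1703 272 272 1703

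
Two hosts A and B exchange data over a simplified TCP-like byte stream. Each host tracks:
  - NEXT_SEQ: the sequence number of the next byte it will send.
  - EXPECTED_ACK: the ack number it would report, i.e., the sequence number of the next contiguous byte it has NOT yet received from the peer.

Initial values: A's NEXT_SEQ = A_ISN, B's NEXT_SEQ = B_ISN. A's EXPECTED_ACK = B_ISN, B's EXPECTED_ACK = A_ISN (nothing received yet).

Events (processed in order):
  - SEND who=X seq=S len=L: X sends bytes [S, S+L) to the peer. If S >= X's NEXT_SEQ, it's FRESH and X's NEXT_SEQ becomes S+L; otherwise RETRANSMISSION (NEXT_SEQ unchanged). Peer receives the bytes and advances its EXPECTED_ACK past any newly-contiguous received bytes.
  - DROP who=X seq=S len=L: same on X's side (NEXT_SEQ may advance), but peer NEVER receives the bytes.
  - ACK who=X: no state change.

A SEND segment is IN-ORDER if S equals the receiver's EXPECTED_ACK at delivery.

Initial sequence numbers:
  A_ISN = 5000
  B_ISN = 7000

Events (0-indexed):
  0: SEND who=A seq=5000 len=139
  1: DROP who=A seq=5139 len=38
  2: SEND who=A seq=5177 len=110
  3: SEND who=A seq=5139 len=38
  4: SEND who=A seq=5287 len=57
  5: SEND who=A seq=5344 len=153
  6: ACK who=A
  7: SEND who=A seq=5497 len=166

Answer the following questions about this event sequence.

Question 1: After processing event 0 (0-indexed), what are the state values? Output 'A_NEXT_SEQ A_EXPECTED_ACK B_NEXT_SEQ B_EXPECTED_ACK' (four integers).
After event 0: A_seq=5139 A_ack=7000 B_seq=7000 B_ack=5139

5139 7000 7000 5139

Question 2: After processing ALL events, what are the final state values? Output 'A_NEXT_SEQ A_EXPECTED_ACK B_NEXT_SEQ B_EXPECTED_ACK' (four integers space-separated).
Answer: 5663 7000 7000 5663

Derivation:
After event 0: A_seq=5139 A_ack=7000 B_seq=7000 B_ack=5139
After event 1: A_seq=5177 A_ack=7000 B_seq=7000 B_ack=5139
After event 2: A_seq=5287 A_ack=7000 B_seq=7000 B_ack=5139
After event 3: A_seq=5287 A_ack=7000 B_seq=7000 B_ack=5287
After event 4: A_seq=5344 A_ack=7000 B_seq=7000 B_ack=5344
After event 5: A_seq=5497 A_ack=7000 B_seq=7000 B_ack=5497
After event 6: A_seq=5497 A_ack=7000 B_seq=7000 B_ack=5497
After event 7: A_seq=5663 A_ack=7000 B_seq=7000 B_ack=5663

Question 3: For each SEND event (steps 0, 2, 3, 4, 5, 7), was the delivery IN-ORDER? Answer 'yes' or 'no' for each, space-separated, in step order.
Answer: yes no yes yes yes yes

Derivation:
Step 0: SEND seq=5000 -> in-order
Step 2: SEND seq=5177 -> out-of-order
Step 3: SEND seq=5139 -> in-order
Step 4: SEND seq=5287 -> in-order
Step 5: SEND seq=5344 -> in-order
Step 7: SEND seq=5497 -> in-order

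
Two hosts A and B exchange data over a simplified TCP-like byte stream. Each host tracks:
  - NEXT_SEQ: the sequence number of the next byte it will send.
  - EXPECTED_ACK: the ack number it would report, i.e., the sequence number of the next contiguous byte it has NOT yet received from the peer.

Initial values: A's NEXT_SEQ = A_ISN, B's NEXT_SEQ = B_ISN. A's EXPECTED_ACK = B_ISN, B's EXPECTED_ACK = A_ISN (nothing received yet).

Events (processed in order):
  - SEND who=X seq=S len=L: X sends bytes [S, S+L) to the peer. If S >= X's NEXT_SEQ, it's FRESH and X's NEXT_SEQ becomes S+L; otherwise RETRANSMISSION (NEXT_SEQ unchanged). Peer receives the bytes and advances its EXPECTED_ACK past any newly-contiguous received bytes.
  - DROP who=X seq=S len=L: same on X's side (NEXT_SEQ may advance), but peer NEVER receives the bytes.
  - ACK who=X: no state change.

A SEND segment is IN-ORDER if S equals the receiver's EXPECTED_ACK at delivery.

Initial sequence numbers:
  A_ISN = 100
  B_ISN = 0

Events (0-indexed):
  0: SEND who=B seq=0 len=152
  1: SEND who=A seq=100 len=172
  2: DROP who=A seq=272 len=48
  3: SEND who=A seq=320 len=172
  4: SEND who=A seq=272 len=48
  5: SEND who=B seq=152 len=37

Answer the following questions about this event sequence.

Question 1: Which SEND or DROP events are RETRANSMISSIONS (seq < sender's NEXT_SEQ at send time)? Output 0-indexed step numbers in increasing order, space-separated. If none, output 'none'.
Step 0: SEND seq=0 -> fresh
Step 1: SEND seq=100 -> fresh
Step 2: DROP seq=272 -> fresh
Step 3: SEND seq=320 -> fresh
Step 4: SEND seq=272 -> retransmit
Step 5: SEND seq=152 -> fresh

Answer: 4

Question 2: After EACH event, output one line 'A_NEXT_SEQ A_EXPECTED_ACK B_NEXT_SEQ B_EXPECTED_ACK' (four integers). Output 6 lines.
100 152 152 100
272 152 152 272
320 152 152 272
492 152 152 272
492 152 152 492
492 189 189 492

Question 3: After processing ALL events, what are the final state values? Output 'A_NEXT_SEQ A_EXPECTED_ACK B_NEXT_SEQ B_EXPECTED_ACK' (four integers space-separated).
Answer: 492 189 189 492

Derivation:
After event 0: A_seq=100 A_ack=152 B_seq=152 B_ack=100
After event 1: A_seq=272 A_ack=152 B_seq=152 B_ack=272
After event 2: A_seq=320 A_ack=152 B_seq=152 B_ack=272
After event 3: A_seq=492 A_ack=152 B_seq=152 B_ack=272
After event 4: A_seq=492 A_ack=152 B_seq=152 B_ack=492
After event 5: A_seq=492 A_ack=189 B_seq=189 B_ack=492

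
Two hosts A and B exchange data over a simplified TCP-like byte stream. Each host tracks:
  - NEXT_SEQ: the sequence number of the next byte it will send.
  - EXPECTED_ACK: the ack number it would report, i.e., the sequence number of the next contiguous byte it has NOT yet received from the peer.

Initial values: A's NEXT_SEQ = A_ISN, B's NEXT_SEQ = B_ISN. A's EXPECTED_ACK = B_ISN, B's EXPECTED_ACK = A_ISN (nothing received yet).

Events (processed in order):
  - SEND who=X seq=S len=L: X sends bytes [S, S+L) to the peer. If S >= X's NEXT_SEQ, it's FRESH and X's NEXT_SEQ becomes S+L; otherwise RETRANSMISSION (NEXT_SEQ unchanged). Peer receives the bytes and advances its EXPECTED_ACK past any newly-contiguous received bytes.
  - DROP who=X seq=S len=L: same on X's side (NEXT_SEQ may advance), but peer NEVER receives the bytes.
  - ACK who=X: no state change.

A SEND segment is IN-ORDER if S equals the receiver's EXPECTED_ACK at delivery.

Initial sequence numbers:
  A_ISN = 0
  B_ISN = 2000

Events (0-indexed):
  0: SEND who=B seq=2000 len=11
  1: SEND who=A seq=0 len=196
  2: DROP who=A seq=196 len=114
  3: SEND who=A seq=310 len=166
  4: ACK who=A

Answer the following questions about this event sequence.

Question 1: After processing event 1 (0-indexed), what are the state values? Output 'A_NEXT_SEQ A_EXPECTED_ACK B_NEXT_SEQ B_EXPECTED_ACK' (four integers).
After event 0: A_seq=0 A_ack=2011 B_seq=2011 B_ack=0
After event 1: A_seq=196 A_ack=2011 B_seq=2011 B_ack=196

196 2011 2011 196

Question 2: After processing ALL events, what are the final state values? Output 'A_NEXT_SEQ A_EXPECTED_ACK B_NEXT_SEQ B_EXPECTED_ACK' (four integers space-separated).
Answer: 476 2011 2011 196

Derivation:
After event 0: A_seq=0 A_ack=2011 B_seq=2011 B_ack=0
After event 1: A_seq=196 A_ack=2011 B_seq=2011 B_ack=196
After event 2: A_seq=310 A_ack=2011 B_seq=2011 B_ack=196
After event 3: A_seq=476 A_ack=2011 B_seq=2011 B_ack=196
After event 4: A_seq=476 A_ack=2011 B_seq=2011 B_ack=196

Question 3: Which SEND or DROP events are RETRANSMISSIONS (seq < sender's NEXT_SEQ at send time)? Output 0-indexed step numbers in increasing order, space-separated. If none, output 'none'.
Step 0: SEND seq=2000 -> fresh
Step 1: SEND seq=0 -> fresh
Step 2: DROP seq=196 -> fresh
Step 3: SEND seq=310 -> fresh

Answer: none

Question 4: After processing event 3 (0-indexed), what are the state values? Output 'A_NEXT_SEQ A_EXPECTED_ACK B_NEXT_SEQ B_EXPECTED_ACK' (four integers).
After event 0: A_seq=0 A_ack=2011 B_seq=2011 B_ack=0
After event 1: A_seq=196 A_ack=2011 B_seq=2011 B_ack=196
After event 2: A_seq=310 A_ack=2011 B_seq=2011 B_ack=196
After event 3: A_seq=476 A_ack=2011 B_seq=2011 B_ack=196

476 2011 2011 196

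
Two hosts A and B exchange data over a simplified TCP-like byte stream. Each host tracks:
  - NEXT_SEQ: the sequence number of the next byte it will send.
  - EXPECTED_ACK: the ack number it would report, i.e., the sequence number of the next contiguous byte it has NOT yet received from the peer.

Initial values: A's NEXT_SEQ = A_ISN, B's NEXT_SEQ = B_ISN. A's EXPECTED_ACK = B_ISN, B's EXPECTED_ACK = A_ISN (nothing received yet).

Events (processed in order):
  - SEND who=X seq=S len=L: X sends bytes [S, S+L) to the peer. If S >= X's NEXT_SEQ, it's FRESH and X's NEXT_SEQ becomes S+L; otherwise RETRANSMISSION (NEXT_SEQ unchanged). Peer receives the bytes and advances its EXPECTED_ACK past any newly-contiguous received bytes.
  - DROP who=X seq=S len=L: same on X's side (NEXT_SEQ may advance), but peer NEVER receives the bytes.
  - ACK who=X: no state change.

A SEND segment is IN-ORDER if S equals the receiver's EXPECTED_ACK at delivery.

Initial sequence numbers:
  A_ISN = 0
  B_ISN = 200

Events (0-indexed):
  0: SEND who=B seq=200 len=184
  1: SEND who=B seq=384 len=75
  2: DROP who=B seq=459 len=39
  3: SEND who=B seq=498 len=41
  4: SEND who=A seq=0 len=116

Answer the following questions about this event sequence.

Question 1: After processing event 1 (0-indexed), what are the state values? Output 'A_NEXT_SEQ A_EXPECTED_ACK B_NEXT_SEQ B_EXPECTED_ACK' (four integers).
After event 0: A_seq=0 A_ack=384 B_seq=384 B_ack=0
After event 1: A_seq=0 A_ack=459 B_seq=459 B_ack=0

0 459 459 0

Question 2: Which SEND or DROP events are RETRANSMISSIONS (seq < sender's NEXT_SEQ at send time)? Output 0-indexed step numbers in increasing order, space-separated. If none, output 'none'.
Step 0: SEND seq=200 -> fresh
Step 1: SEND seq=384 -> fresh
Step 2: DROP seq=459 -> fresh
Step 3: SEND seq=498 -> fresh
Step 4: SEND seq=0 -> fresh

Answer: none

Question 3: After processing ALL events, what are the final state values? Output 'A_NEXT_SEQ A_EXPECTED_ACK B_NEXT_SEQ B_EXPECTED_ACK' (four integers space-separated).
After event 0: A_seq=0 A_ack=384 B_seq=384 B_ack=0
After event 1: A_seq=0 A_ack=459 B_seq=459 B_ack=0
After event 2: A_seq=0 A_ack=459 B_seq=498 B_ack=0
After event 3: A_seq=0 A_ack=459 B_seq=539 B_ack=0
After event 4: A_seq=116 A_ack=459 B_seq=539 B_ack=116

Answer: 116 459 539 116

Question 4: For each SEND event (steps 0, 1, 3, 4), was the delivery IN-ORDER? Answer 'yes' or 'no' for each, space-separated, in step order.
Step 0: SEND seq=200 -> in-order
Step 1: SEND seq=384 -> in-order
Step 3: SEND seq=498 -> out-of-order
Step 4: SEND seq=0 -> in-order

Answer: yes yes no yes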